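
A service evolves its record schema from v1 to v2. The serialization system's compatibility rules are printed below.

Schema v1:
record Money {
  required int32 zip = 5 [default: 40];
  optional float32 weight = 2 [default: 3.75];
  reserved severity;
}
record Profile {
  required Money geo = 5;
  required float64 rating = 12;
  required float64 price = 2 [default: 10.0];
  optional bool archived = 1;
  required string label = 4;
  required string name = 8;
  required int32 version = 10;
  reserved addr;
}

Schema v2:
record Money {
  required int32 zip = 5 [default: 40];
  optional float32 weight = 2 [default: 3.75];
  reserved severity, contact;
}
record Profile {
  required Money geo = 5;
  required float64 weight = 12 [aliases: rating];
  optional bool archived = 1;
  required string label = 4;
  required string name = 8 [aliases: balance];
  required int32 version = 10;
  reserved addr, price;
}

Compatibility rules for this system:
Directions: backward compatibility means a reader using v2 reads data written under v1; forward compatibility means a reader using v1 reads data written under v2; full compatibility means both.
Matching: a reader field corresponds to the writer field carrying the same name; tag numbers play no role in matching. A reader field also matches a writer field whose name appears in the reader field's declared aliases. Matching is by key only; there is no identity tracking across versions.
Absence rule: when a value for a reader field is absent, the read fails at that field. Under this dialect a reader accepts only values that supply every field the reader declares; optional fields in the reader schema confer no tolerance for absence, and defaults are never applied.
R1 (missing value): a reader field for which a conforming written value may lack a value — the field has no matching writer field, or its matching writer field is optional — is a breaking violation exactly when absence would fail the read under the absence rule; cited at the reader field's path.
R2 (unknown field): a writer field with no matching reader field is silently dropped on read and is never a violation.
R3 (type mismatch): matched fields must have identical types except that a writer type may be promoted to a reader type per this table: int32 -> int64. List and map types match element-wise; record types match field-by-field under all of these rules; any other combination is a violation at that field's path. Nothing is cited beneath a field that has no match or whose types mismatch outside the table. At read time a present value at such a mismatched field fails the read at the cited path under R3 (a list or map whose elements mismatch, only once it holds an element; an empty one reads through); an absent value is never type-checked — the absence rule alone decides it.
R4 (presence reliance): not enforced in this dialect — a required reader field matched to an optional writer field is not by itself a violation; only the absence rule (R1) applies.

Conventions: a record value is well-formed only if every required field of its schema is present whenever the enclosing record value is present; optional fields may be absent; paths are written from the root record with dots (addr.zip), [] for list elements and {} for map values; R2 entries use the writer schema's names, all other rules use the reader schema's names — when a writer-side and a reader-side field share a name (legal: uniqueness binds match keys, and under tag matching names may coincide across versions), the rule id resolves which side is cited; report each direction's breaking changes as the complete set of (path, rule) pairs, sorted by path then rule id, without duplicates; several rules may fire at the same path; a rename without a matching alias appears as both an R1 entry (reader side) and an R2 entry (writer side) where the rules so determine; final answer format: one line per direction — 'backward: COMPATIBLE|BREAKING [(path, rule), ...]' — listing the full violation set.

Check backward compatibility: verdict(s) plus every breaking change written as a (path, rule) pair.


backward: BREAKING [(archived, R1), (geo.weight, R1)]

arrows below run writer -> reader for Profile
backward analysis of Profile with v2 as reader and v1 as writer:
  geo <- geo (Money -> Money, writer required)
  weight <- rating (float64 -> float64, writer required)
  archived <- archived (bool -> bool, writer optional)
  label <- label (string -> string, writer required)
  name <- name (string -> string, writer required)
  version <- version (int32 -> int32, writer required)
  leftover writer field: price
  geo.zip <- geo.zip (int32 -> int32, writer required)
  geo.weight <- geo.weight (float32 -> float32, writer optional)
  rule R1 violated at archived
  rule R1 violated at geo.weight
  => backward verdict for Profile: BREAKING, 2 violation(s)
ruling out the remaining Profile differences:
  renamed field rating to weight in record Profile (alias rating declared on the renamed field) -> its effect on Profile is confined to the forward direction, not asked
  removed field price from record Profile (its key "price" joins the reserved list) -> its effect on Profile is confined to the forward direction, not asked


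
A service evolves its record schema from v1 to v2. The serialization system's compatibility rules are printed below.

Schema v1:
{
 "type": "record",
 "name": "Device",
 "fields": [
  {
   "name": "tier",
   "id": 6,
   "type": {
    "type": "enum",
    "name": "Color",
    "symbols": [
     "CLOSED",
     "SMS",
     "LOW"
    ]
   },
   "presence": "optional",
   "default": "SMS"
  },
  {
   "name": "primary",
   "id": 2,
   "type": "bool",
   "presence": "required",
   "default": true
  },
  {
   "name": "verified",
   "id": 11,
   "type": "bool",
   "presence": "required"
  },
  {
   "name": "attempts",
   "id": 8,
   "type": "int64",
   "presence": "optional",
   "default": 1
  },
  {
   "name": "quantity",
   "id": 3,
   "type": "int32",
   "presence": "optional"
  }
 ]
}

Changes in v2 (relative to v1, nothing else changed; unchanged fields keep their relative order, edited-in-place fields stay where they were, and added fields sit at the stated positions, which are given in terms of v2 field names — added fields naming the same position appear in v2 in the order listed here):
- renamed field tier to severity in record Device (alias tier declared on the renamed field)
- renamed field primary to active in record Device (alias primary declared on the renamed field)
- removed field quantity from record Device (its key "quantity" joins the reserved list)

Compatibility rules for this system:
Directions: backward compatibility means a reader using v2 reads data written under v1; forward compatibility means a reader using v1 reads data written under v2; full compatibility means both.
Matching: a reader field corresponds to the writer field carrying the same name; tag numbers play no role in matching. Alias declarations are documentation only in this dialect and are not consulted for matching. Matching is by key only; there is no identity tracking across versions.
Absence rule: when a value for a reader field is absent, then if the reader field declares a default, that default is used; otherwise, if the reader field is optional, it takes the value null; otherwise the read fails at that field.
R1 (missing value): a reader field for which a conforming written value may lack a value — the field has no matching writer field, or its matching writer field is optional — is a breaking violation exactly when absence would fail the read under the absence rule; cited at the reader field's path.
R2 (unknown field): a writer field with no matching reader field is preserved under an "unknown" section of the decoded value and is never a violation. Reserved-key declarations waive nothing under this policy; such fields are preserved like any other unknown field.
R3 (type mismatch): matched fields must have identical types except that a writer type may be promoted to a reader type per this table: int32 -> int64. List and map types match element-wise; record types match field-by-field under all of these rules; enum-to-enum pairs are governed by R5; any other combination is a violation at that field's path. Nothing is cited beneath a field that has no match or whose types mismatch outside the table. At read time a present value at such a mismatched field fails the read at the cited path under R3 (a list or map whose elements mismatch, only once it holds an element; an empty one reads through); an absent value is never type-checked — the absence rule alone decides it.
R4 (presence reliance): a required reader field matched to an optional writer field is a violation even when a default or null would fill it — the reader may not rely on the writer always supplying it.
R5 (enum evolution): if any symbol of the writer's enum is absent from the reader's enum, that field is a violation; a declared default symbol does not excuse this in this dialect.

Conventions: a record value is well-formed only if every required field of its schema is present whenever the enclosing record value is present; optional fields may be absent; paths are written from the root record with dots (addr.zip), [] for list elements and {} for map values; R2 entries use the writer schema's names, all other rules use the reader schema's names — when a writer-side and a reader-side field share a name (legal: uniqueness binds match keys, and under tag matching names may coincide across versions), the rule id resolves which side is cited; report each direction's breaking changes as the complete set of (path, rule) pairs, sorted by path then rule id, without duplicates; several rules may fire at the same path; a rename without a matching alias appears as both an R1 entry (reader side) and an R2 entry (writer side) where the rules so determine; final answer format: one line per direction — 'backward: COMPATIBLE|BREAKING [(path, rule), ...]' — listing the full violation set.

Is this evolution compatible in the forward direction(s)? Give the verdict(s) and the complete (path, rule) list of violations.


forward: COMPATIBLE []

the writer's type comes first in each Device pair
checking forward for Device: reader v1 against writer v2:
  tier: no writer-side match
  primary: no writer-side match
  verified: bool -> bool, writer required; from verified
  attempts: int64 -> int64, writer optional; from attempts
  quantity: no writer-side match
  writer field severity has no reader counterpart
  writer field active has no reader counterpart
  => forward verdict for Device: COMPATIBLE, no violations
diffs on Device not affecting the asked answer:
  renamed field tier to severity in record Device (alias tier declared on the renamed field) -> fires no rule on Device, leaving the asked answer as it is
  renamed field primary to active in record Device (alias primary declared on the renamed field) -> fires no rule on Device, leaving the asked answer as it is
  removed field quantity from record Device (its key "quantity" joins the reserved list) -> fires no rule on Device, leaving the asked answer as it is


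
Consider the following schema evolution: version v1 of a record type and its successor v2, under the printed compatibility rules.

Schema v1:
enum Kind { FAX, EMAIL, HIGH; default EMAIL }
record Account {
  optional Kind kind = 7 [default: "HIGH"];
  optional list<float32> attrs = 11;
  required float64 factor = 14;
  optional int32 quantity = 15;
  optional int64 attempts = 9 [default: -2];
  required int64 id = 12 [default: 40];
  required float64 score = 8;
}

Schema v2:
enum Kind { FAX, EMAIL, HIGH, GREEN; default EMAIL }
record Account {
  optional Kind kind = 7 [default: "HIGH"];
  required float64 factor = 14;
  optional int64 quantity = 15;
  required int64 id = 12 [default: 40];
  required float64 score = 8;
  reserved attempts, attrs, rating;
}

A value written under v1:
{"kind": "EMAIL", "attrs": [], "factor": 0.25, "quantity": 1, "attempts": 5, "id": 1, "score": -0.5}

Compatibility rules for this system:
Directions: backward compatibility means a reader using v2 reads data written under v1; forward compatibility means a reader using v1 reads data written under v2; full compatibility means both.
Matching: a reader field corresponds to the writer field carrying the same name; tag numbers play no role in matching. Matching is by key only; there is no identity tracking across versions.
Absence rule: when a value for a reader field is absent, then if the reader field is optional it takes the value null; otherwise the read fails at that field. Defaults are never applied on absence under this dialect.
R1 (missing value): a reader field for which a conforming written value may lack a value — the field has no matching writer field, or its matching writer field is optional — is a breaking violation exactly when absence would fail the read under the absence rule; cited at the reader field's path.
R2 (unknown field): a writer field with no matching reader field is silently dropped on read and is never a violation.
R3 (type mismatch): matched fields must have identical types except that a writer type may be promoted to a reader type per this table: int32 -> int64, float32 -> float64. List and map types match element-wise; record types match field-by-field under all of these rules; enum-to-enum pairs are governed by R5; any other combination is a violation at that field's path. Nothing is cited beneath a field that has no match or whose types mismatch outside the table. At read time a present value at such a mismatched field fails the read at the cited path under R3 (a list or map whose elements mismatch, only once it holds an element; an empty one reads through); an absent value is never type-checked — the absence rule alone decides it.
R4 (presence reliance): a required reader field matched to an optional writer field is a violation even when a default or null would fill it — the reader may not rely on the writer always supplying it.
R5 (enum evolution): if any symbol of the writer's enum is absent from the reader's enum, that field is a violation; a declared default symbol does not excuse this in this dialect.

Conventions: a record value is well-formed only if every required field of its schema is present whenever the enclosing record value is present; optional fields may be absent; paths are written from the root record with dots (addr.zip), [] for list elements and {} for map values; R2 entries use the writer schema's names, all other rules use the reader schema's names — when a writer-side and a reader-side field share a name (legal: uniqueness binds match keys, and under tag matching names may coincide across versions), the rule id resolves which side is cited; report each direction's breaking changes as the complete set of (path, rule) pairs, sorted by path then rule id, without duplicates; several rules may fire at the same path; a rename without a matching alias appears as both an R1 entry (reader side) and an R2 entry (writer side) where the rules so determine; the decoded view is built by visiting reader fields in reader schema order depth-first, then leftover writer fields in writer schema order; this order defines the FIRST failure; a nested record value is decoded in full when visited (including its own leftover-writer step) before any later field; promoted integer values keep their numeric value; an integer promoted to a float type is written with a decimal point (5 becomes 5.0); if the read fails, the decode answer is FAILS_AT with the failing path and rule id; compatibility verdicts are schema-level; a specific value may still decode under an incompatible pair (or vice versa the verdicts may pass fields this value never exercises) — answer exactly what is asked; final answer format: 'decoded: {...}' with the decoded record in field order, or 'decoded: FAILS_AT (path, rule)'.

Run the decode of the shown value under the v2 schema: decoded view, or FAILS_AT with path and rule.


the writer's type comes first in each Account pair
migrating the Account value to v2:
  kind := "EMAIL"
  factor := 0.25
  quantity := 1 (int32 -> int64)
  id := 1
  score := -0.5
  writer attrs: unknown -> dropped
  writer attempts: unknown -> dropped
  => decoded: {"kind": "EMAIL", "factor": 0.25, "quantity": 1, "id": 1, "score": -0.5}
checking off the Account differences that do not matter here:
  enum Kind (field kind in record Account): symbol GREEN added -> matters for Account compatibility verdicts, not for this value's decode
  field quantity in record Account: type int32 changed to int64 -> matters for Account compatibility verdicts, not for this value's decode

decoded: {"kind": "EMAIL", "factor": 0.25, "quantity": 1, "id": 1, "score": -0.5}


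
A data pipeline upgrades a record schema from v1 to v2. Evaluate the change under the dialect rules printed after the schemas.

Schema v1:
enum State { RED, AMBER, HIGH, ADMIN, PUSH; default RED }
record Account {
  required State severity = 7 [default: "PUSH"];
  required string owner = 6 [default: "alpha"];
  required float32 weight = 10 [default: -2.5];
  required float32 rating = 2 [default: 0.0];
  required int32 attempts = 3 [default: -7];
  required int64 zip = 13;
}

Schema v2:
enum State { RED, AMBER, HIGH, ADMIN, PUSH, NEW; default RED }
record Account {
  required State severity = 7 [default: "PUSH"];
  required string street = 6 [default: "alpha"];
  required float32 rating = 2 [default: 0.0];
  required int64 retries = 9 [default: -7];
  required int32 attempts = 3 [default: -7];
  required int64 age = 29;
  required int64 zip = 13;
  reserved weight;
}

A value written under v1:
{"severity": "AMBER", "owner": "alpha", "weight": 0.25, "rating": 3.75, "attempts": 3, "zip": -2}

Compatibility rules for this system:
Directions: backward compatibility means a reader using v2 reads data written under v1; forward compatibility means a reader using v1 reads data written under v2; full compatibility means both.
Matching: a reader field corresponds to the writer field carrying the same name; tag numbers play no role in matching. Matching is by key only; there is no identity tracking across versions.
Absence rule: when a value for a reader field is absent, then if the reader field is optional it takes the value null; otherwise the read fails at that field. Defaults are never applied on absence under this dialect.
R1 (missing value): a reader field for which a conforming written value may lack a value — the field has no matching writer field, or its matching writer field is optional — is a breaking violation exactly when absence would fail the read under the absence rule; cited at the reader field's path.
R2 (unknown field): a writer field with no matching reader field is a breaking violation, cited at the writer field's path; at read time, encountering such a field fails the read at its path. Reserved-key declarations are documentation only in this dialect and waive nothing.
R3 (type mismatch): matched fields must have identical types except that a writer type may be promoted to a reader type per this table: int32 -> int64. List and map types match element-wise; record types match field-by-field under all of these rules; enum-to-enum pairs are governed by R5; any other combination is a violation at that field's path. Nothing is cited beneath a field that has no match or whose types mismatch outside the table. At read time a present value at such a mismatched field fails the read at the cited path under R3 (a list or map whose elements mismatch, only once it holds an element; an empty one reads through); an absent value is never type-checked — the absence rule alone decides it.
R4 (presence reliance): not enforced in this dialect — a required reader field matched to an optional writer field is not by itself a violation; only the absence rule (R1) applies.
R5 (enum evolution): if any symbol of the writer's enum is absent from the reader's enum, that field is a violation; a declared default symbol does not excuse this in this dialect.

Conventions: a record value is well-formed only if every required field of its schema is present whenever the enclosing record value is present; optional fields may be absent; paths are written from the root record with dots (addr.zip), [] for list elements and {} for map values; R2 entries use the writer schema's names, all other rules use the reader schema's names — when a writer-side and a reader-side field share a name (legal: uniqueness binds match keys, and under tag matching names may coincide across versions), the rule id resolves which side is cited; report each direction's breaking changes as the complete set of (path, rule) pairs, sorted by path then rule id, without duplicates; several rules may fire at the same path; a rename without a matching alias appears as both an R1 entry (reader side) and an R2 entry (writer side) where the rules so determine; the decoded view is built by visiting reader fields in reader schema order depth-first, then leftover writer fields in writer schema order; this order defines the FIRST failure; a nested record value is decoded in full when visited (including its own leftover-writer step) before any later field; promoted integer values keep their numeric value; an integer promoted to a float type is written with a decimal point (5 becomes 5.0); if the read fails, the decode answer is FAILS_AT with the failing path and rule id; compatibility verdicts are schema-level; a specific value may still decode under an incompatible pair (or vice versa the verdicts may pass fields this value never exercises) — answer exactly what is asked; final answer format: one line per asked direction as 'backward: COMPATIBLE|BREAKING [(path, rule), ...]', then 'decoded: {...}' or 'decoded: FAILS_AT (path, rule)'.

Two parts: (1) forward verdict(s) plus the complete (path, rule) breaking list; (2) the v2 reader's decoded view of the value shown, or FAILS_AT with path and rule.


forward: BREAKING [(age, R2), (owner, R1), (retries, R2), (severity, R5), (street, R2), (weight, R1)]; decoded: FAILS_AT (street, R1)

in Account below, arrows point writer -> reader
forward pass over Account, reader schema v1, writer schema v2:
  severity: State -> State, writer required; from severity
  owner: no writer-side match
  weight: no writer-side match
  rating: float32 -> float32, writer required; from rating
  attempts: int32 -> int32, writer required; from attempts
  zip: int64 -> int64, writer required; from zip
  leftover writer field: street
  leftover writer field: retries
  leftover writer field: age
  R2 fires at age
  R1 fires at owner
  R2 fires at retries
  R5 fires at severity
  R2 fires at street
  R1 fires at weight
  => 6 violation(s): forward is BREAKING for Account
migrating the Account value to v2:
  severity := "AMBER"
  read fails at street under R1 (no fill)
  => FAILS_AT (street, R1)


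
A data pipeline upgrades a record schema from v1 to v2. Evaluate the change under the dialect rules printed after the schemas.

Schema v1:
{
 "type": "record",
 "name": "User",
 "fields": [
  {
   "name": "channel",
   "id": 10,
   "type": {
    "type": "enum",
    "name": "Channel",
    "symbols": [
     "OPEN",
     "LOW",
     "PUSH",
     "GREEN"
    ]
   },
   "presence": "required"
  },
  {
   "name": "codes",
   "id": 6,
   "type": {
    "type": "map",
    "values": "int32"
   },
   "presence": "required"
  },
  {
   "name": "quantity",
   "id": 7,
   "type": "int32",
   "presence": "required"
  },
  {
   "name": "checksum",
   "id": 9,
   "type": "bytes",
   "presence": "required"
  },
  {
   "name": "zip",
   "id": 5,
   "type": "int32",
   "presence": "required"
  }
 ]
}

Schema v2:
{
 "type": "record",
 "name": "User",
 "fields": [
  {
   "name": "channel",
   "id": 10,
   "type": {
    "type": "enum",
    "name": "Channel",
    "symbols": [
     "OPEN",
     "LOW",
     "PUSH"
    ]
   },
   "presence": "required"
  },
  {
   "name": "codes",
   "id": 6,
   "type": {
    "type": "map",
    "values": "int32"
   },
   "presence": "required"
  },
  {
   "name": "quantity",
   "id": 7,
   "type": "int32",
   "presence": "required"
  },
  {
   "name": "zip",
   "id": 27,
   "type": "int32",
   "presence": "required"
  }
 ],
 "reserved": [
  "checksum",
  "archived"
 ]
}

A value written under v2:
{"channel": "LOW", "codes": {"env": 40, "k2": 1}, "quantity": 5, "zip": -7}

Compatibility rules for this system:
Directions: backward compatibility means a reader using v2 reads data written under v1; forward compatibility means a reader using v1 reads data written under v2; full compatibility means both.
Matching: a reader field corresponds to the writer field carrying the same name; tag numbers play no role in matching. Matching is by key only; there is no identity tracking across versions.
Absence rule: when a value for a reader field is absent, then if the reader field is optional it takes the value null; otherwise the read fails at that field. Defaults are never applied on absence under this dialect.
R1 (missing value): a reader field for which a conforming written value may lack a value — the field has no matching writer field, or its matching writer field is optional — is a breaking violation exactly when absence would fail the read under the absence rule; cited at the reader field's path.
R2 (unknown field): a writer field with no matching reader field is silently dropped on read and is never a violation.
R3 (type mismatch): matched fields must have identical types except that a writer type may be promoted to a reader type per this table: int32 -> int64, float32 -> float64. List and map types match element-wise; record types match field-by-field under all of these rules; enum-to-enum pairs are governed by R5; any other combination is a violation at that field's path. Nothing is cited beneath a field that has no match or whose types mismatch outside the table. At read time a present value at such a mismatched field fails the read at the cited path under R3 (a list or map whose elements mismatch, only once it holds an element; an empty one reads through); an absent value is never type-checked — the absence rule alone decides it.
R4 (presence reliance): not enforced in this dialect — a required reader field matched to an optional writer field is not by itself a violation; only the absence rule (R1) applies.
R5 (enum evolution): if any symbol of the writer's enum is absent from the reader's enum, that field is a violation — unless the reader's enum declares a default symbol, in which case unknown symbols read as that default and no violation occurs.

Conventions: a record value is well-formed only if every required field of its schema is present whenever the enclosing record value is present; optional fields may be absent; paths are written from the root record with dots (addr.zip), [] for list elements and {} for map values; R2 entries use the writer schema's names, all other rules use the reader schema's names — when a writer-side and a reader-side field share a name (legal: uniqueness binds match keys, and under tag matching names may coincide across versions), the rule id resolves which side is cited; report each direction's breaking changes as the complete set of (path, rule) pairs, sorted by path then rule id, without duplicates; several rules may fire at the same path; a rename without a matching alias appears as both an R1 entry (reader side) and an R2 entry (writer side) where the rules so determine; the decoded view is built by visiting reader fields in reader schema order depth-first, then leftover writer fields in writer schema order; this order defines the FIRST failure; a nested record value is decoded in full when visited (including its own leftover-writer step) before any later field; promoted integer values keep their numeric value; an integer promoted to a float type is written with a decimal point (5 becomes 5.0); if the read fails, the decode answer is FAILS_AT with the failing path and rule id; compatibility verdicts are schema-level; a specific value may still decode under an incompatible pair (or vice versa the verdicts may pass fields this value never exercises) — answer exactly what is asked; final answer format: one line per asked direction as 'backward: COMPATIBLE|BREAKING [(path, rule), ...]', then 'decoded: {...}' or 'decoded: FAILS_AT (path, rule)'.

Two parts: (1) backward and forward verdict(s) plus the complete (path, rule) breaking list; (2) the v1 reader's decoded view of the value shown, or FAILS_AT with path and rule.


backward: BREAKING [(channel, R5)]; forward: BREAKING [(checksum, R1)]; decoded: FAILS_AT (checksum, R1)

the writer's type comes first in each User pair
checking backward for User: reader v2 against writer v1:
  channel <- channel (Channel -> Channel, writer required)
  codes <- codes (map<string, int32> -> map<string, int32>, writer required)
  quantity <- quantity (int32 -> int32, writer required)
  zip <- zip (int32 -> int32, writer required)
  writer checksum: unknown to reader
  rule R5 violated at channel
  backward on User therefore BREAKING (1)
checking forward for User: reader v1 against writer v2:
  channel <- channel (Channel -> Channel, writer required)
  codes <- codes (map<string, int32> -> map<string, int32>, writer required)
  quantity <- quantity (int32 -> int32, writer required)
  checksum has no writer counterpart
  zip <- zip (int32 -> int32, writer required)
  rule R1 violated at checksum
  forward on User therefore BREAKING (1)
decoding the User value with the v1 reader:
  channel := "LOW"
  codes := {"env": 40, "k2": 1}
  quantity := 5
  read fails at checksum under R1 (no fill)
  => FAILS_AT (checksum, R1)


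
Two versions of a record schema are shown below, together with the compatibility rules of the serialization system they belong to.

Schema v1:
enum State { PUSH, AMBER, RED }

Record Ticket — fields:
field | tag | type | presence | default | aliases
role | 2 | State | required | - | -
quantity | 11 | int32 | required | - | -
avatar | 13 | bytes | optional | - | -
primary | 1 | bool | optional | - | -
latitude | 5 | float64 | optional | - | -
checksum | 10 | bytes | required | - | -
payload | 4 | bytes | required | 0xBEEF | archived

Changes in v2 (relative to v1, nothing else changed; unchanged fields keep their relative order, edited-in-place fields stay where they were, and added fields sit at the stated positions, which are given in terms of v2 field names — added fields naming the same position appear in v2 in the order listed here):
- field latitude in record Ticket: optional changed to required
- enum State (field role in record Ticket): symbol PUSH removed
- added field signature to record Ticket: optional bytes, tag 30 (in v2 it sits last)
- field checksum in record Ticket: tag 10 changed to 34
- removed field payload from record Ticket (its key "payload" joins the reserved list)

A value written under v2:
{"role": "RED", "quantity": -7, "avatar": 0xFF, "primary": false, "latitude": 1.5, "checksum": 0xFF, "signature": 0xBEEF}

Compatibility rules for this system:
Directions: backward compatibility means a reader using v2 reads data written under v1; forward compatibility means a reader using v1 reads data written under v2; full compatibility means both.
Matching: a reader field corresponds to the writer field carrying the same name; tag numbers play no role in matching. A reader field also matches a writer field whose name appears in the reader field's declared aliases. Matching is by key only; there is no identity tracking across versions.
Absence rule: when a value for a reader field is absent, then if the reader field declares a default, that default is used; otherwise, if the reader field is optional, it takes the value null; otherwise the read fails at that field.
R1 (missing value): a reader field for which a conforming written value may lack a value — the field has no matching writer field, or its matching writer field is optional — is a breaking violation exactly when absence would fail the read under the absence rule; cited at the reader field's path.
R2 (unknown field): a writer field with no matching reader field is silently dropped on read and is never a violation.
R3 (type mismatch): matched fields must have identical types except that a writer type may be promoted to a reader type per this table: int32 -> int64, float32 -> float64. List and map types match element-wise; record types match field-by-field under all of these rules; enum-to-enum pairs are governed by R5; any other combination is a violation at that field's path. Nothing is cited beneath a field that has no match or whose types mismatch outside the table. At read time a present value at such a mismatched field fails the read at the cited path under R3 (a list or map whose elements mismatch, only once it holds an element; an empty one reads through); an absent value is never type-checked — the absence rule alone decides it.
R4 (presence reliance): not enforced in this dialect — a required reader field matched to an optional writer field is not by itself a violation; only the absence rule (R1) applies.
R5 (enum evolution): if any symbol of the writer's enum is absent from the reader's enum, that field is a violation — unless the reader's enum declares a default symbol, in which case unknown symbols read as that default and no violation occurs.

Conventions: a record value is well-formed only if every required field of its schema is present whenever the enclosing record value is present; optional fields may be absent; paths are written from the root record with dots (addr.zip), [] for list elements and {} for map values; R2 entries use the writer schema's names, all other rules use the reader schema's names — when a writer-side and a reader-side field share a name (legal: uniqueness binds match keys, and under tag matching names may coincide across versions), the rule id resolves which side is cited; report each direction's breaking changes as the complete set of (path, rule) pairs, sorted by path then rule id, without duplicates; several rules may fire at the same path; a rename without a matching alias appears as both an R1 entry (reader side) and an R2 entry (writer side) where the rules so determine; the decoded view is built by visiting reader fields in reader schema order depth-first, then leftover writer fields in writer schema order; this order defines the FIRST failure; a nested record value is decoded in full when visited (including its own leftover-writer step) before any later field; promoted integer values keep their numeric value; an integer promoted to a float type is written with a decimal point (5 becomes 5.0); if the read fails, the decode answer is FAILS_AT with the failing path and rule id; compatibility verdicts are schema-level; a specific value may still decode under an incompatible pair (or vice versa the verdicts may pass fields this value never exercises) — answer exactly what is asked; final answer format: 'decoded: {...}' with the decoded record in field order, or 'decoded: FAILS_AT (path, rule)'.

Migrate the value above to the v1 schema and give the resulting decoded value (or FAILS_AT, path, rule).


decoded: {"role": "RED", "quantity": -7, "avatar": 0xFF, "primary": false, "latitude": 1.5, "checksum": 0xFF, "payload": 0xBEEF}

the writer's type comes first in each Ticket pair
decoding the Ticket value with the v1 reader:
  role := "RED"
  quantity := -7
  avatar := 0xFF
  primary := false
  latitude := 1.5
  checksum := 0xFF
  payload := 0xBEEF (no value, default fills)
  writer signature: unmatched, discarded
  => decoded: {"role": "RED", "quantity": -7, "avatar": 0xFF, "primary": false, "latitude": 1.5, "checksum": 0xFF, "payload": 0xBEEF}
ruling out the remaining Ticket differences:
  field latitude in record Ticket: optional changed to required -> affects the rule determinations only; this particular Ticket value decodes identically
  enum State (field role in record Ticket): symbol PUSH removed -> affects the rule determinations only; this particular Ticket value decodes identically
  added field signature to record Ticket: optional bytes, tag 30 (in v2 it sits last) -> triggers nothing under the printed rules; the Ticket answer is the same either way
  field checksum in record Ticket: tag 10 changed to 34 -> triggers nothing under the printed rules; the Ticket answer is the same either way
  removed field payload from record Ticket (its key "payload" joins the reserved list) -> triggers nothing under the printed rules; the Ticket answer is the same either way


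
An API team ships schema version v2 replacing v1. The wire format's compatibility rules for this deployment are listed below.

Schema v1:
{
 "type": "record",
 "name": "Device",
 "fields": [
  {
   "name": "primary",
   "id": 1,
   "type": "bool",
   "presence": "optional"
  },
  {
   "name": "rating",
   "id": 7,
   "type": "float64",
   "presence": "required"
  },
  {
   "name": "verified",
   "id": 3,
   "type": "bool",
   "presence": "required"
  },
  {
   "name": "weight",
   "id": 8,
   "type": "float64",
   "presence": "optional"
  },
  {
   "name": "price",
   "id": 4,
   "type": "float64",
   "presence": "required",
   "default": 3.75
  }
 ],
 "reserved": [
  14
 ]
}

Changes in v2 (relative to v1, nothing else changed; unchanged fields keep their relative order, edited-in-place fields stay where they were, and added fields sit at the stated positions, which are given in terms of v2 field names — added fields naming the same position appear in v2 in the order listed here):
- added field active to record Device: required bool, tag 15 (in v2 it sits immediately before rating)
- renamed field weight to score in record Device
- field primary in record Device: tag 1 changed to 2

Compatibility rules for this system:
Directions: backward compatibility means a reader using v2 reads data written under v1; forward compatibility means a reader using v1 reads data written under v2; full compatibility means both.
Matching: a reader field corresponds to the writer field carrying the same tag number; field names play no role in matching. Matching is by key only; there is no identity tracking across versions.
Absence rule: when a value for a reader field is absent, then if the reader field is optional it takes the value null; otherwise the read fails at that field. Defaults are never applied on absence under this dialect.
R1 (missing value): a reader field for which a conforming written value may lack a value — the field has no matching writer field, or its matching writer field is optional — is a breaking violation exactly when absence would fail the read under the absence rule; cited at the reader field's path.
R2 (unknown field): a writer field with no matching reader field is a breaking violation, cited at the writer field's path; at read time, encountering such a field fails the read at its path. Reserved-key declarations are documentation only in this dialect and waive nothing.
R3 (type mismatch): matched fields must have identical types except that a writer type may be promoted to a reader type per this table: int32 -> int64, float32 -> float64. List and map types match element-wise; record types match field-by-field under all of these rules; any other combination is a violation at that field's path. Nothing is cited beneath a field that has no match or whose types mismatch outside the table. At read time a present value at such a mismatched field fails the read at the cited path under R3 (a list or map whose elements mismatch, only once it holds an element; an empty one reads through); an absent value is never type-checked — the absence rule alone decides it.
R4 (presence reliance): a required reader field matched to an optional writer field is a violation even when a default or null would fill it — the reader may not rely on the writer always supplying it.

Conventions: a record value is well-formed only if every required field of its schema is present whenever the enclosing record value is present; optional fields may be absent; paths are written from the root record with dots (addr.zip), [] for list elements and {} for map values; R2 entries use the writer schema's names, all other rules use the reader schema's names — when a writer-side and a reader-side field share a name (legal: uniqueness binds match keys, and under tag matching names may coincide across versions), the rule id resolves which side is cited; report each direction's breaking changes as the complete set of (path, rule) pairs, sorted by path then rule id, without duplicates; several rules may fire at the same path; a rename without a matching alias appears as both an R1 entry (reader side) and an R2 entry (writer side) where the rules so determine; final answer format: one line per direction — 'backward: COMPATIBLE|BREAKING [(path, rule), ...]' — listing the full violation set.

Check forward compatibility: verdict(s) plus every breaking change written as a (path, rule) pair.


arrows below run writer -> reader for Device
forward pass over Device, reader schema v1, writer schema v2:
  no writer field matches reader primary
  writer required, float64 -> float64: reader rating maps from writer rating
  writer required, bool -> bool: reader verified maps from writer verified
  writer optional, float64 -> float64: reader weight maps from writer score
  writer required, float64 -> float64: reader price maps from writer price
  leftover writer field: primary
  leftover writer field: active
  R2 fires at active
  R2 fires at primary
  forward on Device therefore BREAKING (2)
checking off the Device differences that do not matter here:
  renamed field weight to score in record Device -> no rule fires on it in Device's dialect; the asked verdict holds

forward: BREAKING [(active, R2), (primary, R2)]
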